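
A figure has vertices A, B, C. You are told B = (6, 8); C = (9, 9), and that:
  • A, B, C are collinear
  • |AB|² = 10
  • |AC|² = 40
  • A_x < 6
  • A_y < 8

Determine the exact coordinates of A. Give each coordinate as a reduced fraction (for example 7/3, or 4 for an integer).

1. A_x = 3  [[A, B, C are collinear ⇒ -1x+3y-18=0] ∩ [|A−(6, 8)|²=10]]
2. A_y = 7  [[A, B, C are collinear ⇒ -1x+3y-18=0] ∩ [|A−(6, 8)|²=10]]
   so A = (3, 7)

A = (3, 7)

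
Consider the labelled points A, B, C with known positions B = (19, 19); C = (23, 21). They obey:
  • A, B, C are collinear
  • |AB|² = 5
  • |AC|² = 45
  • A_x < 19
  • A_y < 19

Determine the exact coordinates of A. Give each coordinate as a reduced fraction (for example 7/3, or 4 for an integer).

1. A_x = 17  [[A, B, C are collinear ⇒ -2x+4y-38=0] ∩ [|A−(19, 19)|²=5]]
2. A_y = 18  [[A, B, C are collinear ⇒ -2x+4y-38=0] ∩ [|A−(19, 19)|²=5]]
   so A = (17, 18)

A = (17, 18)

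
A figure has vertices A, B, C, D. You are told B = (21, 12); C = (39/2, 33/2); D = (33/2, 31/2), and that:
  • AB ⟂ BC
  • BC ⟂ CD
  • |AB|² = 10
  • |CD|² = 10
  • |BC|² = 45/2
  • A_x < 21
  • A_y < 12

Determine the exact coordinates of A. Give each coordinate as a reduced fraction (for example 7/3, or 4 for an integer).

1. A_x = 18  [[AB ⟂ BC ⇒ 3/2x-9/2y+45/2=0] ∩ [|A−(21, 12)|²=10]]
2. A_y = 11  [[AB ⟂ BC ⇒ 3/2x-9/2y+45/2=0] ∩ [|A−(21, 12)|²=10]]
   so A = (18, 11)

A = (18, 11)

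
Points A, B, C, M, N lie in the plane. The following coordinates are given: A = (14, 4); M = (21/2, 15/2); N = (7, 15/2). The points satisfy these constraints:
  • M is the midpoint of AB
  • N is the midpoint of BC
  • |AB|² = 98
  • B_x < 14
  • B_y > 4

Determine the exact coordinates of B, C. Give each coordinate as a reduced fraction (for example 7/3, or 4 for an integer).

1. B_x = 7  [B = 2·M−A = 2·(21/2, 15/2)−(14, 4)]
2. B_y = 11  [B = 2·M−A = 2·(21/2, 15/2)−(14, 4)]
   so B = (7, 11)
3. C_x = 7  [C = 2·N−B = 2·(7, 15/2)−(7, 11)]
4. C_y = 4  [C = 2·N−B = 2·(7, 15/2)−(7, 11)]
   so C = (7, 4)

B = (7, 11)
C = (7, 4)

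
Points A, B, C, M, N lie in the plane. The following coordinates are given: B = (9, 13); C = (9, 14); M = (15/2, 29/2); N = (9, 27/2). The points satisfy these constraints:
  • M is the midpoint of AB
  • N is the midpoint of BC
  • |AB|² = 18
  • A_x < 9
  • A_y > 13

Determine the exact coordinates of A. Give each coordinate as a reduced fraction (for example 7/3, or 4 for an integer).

1. A_x = 6  [A = 2·M−B = 2·(15/2, 29/2)−(9, 13)]
2. A_y = 16  [A = 2·M−B = 2·(15/2, 29/2)−(9, 13)]
   so A = (6, 16)

A = (6, 16)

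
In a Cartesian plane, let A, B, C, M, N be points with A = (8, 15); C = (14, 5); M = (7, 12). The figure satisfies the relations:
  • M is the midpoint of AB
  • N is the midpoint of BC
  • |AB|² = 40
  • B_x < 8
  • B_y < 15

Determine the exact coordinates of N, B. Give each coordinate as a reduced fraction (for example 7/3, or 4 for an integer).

1. B_x = 6  [B = 2·M−A = 2·(7, 12)−(8, 15)]
2. B_y = 9  [B = 2·M−A = 2·(7, 12)−(8, 15)]
   so B = (6, 9)
3. N_x = 10  [2·N = B+C = (6, 9)+(14, 5)]
4. N_y = 7  [2·N = B+C = (6, 9)+(14, 5)]
   so N = (10, 7)

N = (10, 7)
B = (6, 9)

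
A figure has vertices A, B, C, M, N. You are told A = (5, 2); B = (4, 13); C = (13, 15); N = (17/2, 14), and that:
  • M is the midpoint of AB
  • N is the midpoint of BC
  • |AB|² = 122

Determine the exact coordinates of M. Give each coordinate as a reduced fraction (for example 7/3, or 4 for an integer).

M = (9/2, 15/2)

1. M_x = 9/2  [2·M = A+B = (5, 2)+(4, 13)]
2. M_y = 15/2  [2·M = A+B = (5, 2)+(4, 13)]
   so M = (9/2, 15/2)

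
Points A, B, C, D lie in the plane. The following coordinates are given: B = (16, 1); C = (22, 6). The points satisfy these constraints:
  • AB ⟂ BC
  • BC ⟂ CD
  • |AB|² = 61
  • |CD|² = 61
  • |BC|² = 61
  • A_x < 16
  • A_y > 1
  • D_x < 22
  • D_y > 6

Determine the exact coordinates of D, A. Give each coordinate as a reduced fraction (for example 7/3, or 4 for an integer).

1. D_x = 17  [[BC ⟂ CD ⇒ 6x+5y-162=0] ∩ [|D−(22, 6)|²=61]]
2. D_y = 12  [[BC ⟂ CD ⇒ 6x+5y-162=0] ∩ [|D−(22, 6)|²=61]]
   so D = (17, 12)
3. A_x = 11  [[AB ⟂ BC ⇒ -6x-5y+101=0] ∩ [|A−(16, 1)|²=61]]
4. A_y = 7  [[AB ⟂ BC ⇒ -6x-5y+101=0] ∩ [|A−(16, 1)|²=61]]
   so A = (11, 7)

D = (17, 12)
A = (11, 7)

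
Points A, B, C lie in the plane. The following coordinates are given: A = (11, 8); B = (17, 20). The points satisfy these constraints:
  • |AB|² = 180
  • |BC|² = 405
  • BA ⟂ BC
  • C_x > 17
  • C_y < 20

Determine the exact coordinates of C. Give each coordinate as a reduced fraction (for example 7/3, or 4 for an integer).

1. C_x = 35  [[BA ⟂ BC ⇒ -6x-12y+342=0] ∩ [|C−(17, 20)|²=405]]
2. C_y = 11  [[BA ⟂ BC ⇒ -6x-12y+342=0] ∩ [|C−(17, 20)|²=405]]
   so C = (35, 11)

C = (35, 11)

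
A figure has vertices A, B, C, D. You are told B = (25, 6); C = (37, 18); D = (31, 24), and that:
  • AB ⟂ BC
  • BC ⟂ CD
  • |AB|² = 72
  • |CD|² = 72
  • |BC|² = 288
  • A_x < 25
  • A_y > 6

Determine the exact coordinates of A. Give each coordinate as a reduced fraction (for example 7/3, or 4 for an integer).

A = (19, 12)

1. A_x = 19  [[AB ⟂ BC ⇒ -12x-12y+372=0] ∩ [|A−(25, 6)|²=72]]
2. A_y = 12  [[AB ⟂ BC ⇒ -12x-12y+372=0] ∩ [|A−(25, 6)|²=72]]
   so A = (19, 12)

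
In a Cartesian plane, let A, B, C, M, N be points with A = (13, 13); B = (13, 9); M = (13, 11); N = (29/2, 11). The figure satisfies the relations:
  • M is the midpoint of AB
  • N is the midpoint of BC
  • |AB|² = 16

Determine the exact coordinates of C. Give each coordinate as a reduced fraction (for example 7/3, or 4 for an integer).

1. C_x = 16  [C = 2·N−B = 2·(29/2, 11)−(13, 9)]
2. C_y = 13  [C = 2·N−B = 2·(29/2, 11)−(13, 9)]
   so C = (16, 13)

C = (16, 13)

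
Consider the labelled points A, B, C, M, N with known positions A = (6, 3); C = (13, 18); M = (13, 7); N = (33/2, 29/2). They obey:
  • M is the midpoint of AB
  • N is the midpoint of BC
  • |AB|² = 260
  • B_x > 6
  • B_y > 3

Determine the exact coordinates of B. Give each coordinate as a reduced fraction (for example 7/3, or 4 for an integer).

B = (20, 11)

1. B_x = 20  [B = 2·M−A = 2·(13, 7)−(6, 3)]
2. B_y = 11  [B = 2·M−A = 2·(13, 7)−(6, 3)]
   so B = (20, 11)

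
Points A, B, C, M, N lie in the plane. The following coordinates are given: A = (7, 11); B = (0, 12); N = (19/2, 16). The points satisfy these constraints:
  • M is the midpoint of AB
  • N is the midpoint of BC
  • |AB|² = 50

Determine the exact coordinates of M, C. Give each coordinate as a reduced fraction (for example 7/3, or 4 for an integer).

1. M_x = 7/2  [2·M = A+B = (7, 11)+(0, 12)]
2. M_y = 23/2  [2·M = A+B = (7, 11)+(0, 12)]
   so M = (7/2, 23/2)
3. C_x = 19  [C = 2·N−B = 2·(19/2, 16)−(0, 12)]
4. C_y = 20  [C = 2·N−B = 2·(19/2, 16)−(0, 12)]
   so C = (19, 20)

M = (7/2, 23/2)
C = (19, 20)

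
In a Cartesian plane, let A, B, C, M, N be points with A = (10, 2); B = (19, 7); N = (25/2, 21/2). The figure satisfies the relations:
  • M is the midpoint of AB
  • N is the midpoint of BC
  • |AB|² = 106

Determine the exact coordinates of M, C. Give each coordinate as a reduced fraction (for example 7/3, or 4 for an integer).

1. M_x = 29/2  [2·M = A+B = (10, 2)+(19, 7)]
2. M_y = 9/2  [2·M = A+B = (10, 2)+(19, 7)]
   so M = (29/2, 9/2)
3. C_x = 6  [C = 2·N−B = 2·(25/2, 21/2)−(19, 7)]
4. C_y = 14  [C = 2·N−B = 2·(25/2, 21/2)−(19, 7)]
   so C = (6, 14)

M = (29/2, 9/2)
C = (6, 14)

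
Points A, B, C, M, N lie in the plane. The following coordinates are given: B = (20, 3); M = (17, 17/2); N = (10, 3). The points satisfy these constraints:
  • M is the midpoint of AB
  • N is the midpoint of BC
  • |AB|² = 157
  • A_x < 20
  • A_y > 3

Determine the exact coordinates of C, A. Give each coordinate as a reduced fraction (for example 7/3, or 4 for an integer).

1. A_x = 14  [A = 2·M−B = 2·(17, 17/2)−(20, 3)]
2. A_y = 14  [A = 2·M−B = 2·(17, 17/2)−(20, 3)]
   so A = (14, 14)
3. C_x = 0  [C = 2·N−B = 2·(10, 3)−(20, 3)]
4. C_y = 3  [C = 2·N−B = 2·(10, 3)−(20, 3)]
   so C = (0, 3)

C = (0, 3)
A = (14, 14)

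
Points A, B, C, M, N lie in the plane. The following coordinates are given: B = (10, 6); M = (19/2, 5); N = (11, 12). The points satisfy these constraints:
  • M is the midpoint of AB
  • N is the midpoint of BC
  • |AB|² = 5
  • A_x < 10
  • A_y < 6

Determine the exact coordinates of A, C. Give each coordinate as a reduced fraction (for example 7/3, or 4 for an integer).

1. A_x = 9  [A = 2·M−B = 2·(19/2, 5)−(10, 6)]
2. A_y = 4  [A = 2·M−B = 2·(19/2, 5)−(10, 6)]
   so A = (9, 4)
3. C_x = 12  [C = 2·N−B = 2·(11, 12)−(10, 6)]
4. C_y = 18  [C = 2·N−B = 2·(11, 12)−(10, 6)]
   so C = (12, 18)

A = (9, 4)
C = (12, 18)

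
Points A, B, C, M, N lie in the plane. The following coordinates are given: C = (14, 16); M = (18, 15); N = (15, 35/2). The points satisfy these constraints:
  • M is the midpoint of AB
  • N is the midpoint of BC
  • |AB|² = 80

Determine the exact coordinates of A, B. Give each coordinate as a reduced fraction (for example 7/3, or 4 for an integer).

1. B_x = 16  [B = 2·N−C = 2·(15, 35/2)−(14, 16)]
2. B_y = 19  [B = 2·N−C = 2·(15, 35/2)−(14, 16)]
   so B = (16, 19)
3. A_x = 20  [A = 2·M−B = 2·(18, 15)−(16, 19)]
4. A_y = 11  [A = 2·M−B = 2·(18, 15)−(16, 19)]
   so A = (20, 11)

A = (20, 11)
B = (16, 19)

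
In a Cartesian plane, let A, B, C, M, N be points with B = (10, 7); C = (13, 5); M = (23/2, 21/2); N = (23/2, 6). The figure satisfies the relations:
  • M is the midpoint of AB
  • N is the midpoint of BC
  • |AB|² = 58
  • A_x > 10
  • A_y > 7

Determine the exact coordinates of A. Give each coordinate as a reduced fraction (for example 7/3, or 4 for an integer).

A = (13, 14)

1. A_x = 13  [A = 2·M−B = 2·(23/2, 21/2)−(10, 7)]
2. A_y = 14  [A = 2·M−B = 2·(23/2, 21/2)−(10, 7)]
   so A = (13, 14)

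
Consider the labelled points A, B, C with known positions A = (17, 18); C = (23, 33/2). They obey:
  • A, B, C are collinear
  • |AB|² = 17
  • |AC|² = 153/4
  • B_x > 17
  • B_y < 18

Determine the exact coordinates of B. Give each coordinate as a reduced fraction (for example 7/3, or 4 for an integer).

B = (21, 17)

1. B_x = 21  [[A, B, C are collinear ⇒ -3/2x-6y+267/2=0] ∩ [|B−(17, 18)|²=17]]
2. B_y = 17  [[A, B, C are collinear ⇒ -3/2x-6y+267/2=0] ∩ [|B−(17, 18)|²=17]]
   so B = (21, 17)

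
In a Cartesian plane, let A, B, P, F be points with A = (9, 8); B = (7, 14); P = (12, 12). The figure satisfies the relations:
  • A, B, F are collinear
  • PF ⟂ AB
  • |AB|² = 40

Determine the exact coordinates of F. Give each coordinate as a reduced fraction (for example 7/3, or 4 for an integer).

1. F_x = 81/10  [[A, B, F are collinear ⇒ -6x-2y+70=0] ∩ [PF ⟂ AB ⇒ -2x+6y-48=0]]
2. F_y = 107/10  [[A, B, F are collinear ⇒ -6x-2y+70=0] ∩ [PF ⟂ AB ⇒ -2x+6y-48=0]]
   so F = (81/10, 107/10)

F = (81/10, 107/10)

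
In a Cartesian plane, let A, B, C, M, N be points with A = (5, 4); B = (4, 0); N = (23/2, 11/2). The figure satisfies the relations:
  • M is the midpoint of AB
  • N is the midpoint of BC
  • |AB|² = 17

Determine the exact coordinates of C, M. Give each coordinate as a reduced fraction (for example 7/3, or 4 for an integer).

C = (19, 11)
M = (9/2, 2)

1. M_x = 9/2  [2·M = A+B = (5, 4)+(4, 0)]
2. M_y = 2  [2·M = A+B = (5, 4)+(4, 0)]
   so M = (9/2, 2)
3. C_x = 19  [C = 2·N−B = 2·(23/2, 11/2)−(4, 0)]
4. C_y = 11  [C = 2·N−B = 2·(23/2, 11/2)−(4, 0)]
   so C = (19, 11)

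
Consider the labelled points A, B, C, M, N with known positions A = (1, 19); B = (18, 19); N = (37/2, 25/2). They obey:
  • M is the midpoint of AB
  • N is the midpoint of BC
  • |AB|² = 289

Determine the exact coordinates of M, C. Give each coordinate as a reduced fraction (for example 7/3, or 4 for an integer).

M = (19/2, 19)
C = (19, 6)

1. M_x = 19/2  [2·M = A+B = (1, 19)+(18, 19)]
2. M_y = 19  [2·M = A+B = (1, 19)+(18, 19)]
   so M = (19/2, 19)
3. C_x = 19  [C = 2·N−B = 2·(37/2, 25/2)−(18, 19)]
4. C_y = 6  [C = 2·N−B = 2·(37/2, 25/2)−(18, 19)]
   so C = (19, 6)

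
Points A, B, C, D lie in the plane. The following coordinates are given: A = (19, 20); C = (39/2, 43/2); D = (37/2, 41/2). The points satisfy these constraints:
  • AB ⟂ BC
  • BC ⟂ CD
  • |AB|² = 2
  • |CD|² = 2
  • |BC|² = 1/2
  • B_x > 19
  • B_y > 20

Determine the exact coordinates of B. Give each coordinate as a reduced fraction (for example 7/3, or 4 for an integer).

B = (20, 21)

1. B_x = 20  [[BC ⟂ CD ⇒ 1x+1y-41=0] ∩ [|B−(19, 20)|²=2]]
2. B_y = 21  [[BC ⟂ CD ⇒ 1x+1y-41=0] ∩ [|B−(19, 20)|²=2]]
   so B = (20, 21)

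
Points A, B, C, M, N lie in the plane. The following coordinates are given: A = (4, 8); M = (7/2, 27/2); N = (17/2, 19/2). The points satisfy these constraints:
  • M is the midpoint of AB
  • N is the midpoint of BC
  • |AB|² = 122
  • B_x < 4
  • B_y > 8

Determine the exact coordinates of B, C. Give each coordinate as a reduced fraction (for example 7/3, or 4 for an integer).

B = (3, 19)
C = (14, 0)

1. B_x = 3  [B = 2·M−A = 2·(7/2, 27/2)−(4, 8)]
2. B_y = 19  [B = 2·M−A = 2·(7/2, 27/2)−(4, 8)]
   so B = (3, 19)
3. C_x = 14  [C = 2·N−B = 2·(17/2, 19/2)−(3, 19)]
4. C_y = 0  [C = 2·N−B = 2·(17/2, 19/2)−(3, 19)]
   so C = (14, 0)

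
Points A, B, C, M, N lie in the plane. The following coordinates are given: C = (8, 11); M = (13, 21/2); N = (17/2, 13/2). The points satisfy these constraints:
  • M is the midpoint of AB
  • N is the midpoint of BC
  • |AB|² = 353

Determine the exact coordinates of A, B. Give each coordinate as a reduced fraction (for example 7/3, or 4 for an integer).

1. B_x = 9  [B = 2·N−C = 2·(17/2, 13/2)−(8, 11)]
2. B_y = 2  [B = 2·N−C = 2·(17/2, 13/2)−(8, 11)]
   so B = (9, 2)
3. A_x = 17  [A = 2·M−B = 2·(13, 21/2)−(9, 2)]
4. A_y = 19  [A = 2·M−B = 2·(13, 21/2)−(9, 2)]
   so A = (17, 19)

A = (17, 19)
B = (9, 2)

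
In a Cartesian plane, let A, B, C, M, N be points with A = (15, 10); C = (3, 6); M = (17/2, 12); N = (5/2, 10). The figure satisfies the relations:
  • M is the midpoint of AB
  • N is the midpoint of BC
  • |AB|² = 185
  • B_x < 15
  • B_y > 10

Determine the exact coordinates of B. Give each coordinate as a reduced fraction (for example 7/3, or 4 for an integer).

1. B_x = 2  [B = 2·M−A = 2·(17/2, 12)−(15, 10)]
2. B_y = 14  [B = 2·M−A = 2·(17/2, 12)−(15, 10)]
   so B = (2, 14)

B = (2, 14)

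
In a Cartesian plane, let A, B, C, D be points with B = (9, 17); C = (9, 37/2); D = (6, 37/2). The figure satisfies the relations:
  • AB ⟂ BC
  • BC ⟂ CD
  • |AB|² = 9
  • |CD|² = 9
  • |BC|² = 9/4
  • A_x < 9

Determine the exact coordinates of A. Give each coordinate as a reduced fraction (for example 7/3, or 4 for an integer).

A = (6, 17)

1. A_x = 6  [[AB ⟂ BC ⇒ -3/2y+51/2=0] ∩ [|A−(9, 17)|²=9]]
2. A_y = 17  [[AB ⟂ BC ⇒ -3/2y+51/2=0] ∩ [|A−(9, 17)|²=9]]
   so A = (6, 17)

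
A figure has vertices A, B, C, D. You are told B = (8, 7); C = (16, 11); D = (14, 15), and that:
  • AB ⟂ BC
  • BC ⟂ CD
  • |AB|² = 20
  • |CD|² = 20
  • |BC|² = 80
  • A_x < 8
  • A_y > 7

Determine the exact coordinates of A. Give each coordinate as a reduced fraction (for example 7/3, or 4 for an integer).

A = (6, 11)

1. A_x = 6  [[AB ⟂ BC ⇒ -8x-4y+92=0] ∩ [|A−(8, 7)|²=20]]
2. A_y = 11  [[AB ⟂ BC ⇒ -8x-4y+92=0] ∩ [|A−(8, 7)|²=20]]
   so A = (6, 11)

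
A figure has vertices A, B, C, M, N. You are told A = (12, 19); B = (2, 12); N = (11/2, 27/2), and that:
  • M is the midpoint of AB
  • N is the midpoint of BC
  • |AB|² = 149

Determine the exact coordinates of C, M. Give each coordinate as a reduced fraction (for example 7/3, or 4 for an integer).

C = (9, 15)
M = (7, 31/2)

1. M_x = 7  [2·M = A+B = (12, 19)+(2, 12)]
2. M_y = 31/2  [2·M = A+B = (12, 19)+(2, 12)]
   so M = (7, 31/2)
3. C_x = 9  [C = 2·N−B = 2·(11/2, 27/2)−(2, 12)]
4. C_y = 15  [C = 2·N−B = 2·(11/2, 27/2)−(2, 12)]
   so C = (9, 15)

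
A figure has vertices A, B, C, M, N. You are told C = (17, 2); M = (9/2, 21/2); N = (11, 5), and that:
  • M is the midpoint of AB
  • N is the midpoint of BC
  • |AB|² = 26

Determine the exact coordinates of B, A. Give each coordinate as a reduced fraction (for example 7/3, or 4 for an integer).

B = (5, 8)
A = (4, 13)

1. B_x = 5  [B = 2·N−C = 2·(11, 5)−(17, 2)]
2. B_y = 8  [B = 2·N−C = 2·(11, 5)−(17, 2)]
   so B = (5, 8)
3. A_x = 4  [A = 2·M−B = 2·(9/2, 21/2)−(5, 8)]
4. A_y = 13  [A = 2·M−B = 2·(9/2, 21/2)−(5, 8)]
   so A = (4, 13)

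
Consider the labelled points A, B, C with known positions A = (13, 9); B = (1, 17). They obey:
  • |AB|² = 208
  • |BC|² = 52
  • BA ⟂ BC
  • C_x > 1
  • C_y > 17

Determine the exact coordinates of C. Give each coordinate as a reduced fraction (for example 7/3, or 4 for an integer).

1. C_x = 5  [[BA ⟂ BC ⇒ 12x-8y+124=0] ∩ [|C−(1, 17)|²=52]]
2. C_y = 23  [[BA ⟂ BC ⇒ 12x-8y+124=0] ∩ [|C−(1, 17)|²=52]]
   so C = (5, 23)

C = (5, 23)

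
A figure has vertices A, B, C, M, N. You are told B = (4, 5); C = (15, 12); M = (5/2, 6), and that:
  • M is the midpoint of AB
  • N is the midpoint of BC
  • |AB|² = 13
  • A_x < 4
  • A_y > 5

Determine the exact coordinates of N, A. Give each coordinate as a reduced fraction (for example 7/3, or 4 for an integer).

N = (19/2, 17/2)
A = (1, 7)

1. A_x = 1  [A = 2·M−B = 2·(5/2, 6)−(4, 5)]
2. A_y = 7  [A = 2·M−B = 2·(5/2, 6)−(4, 5)]
   so A = (1, 7)
3. N_x = 19/2  [2·N = B+C = (4, 5)+(15, 12)]
4. N_y = 17/2  [2·N = B+C = (4, 5)+(15, 12)]
   so N = (19/2, 17/2)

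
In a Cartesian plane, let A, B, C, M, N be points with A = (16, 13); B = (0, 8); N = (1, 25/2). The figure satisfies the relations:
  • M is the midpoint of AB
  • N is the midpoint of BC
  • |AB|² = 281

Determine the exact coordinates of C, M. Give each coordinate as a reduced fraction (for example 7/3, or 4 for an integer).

C = (2, 17)
M = (8, 21/2)

1. M_x = 8  [2·M = A+B = (16, 13)+(0, 8)]
2. M_y = 21/2  [2·M = A+B = (16, 13)+(0, 8)]
   so M = (8, 21/2)
3. C_x = 2  [C = 2·N−B = 2·(1, 25/2)−(0, 8)]
4. C_y = 17  [C = 2·N−B = 2·(1, 25/2)−(0, 8)]
   so C = (2, 17)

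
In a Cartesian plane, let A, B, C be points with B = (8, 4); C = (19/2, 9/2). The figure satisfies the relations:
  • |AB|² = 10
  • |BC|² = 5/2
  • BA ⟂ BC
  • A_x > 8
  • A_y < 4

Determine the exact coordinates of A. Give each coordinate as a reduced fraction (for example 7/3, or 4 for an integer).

A = (9, 1)

1. A_x = 9  [[BA ⟂ BC ⇒ 3/2x+1/2y-14=0] ∩ [|A−(8, 4)|²=10]]
2. A_y = 1  [[BA ⟂ BC ⇒ 3/2x+1/2y-14=0] ∩ [|A−(8, 4)|²=10]]
   so A = (9, 1)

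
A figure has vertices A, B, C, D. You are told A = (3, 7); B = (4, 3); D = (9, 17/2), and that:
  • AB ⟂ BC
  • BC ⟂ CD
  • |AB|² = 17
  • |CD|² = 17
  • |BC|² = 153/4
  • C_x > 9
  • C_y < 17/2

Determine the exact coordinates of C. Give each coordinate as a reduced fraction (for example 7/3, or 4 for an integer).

C = (10, 9/2)

1. C_x = 10  [[AB ⟂ BC ⇒ 1x-4y+8=0] ∩ [|C−(9, 17/2)|²=17]]
2. C_y = 9/2  [[AB ⟂ BC ⇒ 1x-4y+8=0] ∩ [|C−(9, 17/2)|²=17]]
   so C = (10, 9/2)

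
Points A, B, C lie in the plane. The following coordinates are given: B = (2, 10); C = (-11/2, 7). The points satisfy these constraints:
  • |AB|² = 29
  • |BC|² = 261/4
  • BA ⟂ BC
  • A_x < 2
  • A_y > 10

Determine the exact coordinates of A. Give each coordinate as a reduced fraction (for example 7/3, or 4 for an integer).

1. A_x = 0  [[BA ⟂ BC ⇒ -15/2x-3y+45=0] ∩ [|A−(2, 10)|²=29]]
2. A_y = 15  [[BA ⟂ BC ⇒ -15/2x-3y+45=0] ∩ [|A−(2, 10)|²=29]]
   so A = (0, 15)

A = (0, 15)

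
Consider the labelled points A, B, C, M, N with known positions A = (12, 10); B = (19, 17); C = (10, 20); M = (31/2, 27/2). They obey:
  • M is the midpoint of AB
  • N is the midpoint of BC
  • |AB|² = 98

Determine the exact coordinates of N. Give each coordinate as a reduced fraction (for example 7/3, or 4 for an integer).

1. N_x = 29/2  [2·N = B+C = (19, 17)+(10, 20)]
2. N_y = 37/2  [2·N = B+C = (19, 17)+(10, 20)]
   so N = (29/2, 37/2)

N = (29/2, 37/2)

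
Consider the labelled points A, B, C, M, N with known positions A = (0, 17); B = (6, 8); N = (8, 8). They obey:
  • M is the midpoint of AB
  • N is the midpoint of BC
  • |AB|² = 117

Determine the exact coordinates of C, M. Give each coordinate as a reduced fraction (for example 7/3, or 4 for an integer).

C = (10, 8)
M = (3, 25/2)

1. M_x = 3  [2·M = A+B = (0, 17)+(6, 8)]
2. M_y = 25/2  [2·M = A+B = (0, 17)+(6, 8)]
   so M = (3, 25/2)
3. C_x = 10  [C = 2·N−B = 2·(8, 8)−(6, 8)]
4. C_y = 8  [C = 2·N−B = 2·(8, 8)−(6, 8)]
   so C = (10, 8)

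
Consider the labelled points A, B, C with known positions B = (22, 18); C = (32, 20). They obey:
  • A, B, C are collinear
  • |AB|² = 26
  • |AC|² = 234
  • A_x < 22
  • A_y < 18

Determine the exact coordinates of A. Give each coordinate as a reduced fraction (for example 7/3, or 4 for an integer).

1. A_x = 17  [[A, B, C are collinear ⇒ -2x+10y-136=0] ∩ [|A−(22, 18)|²=26]]
2. A_y = 17  [[A, B, C are collinear ⇒ -2x+10y-136=0] ∩ [|A−(22, 18)|²=26]]
   so A = (17, 17)

A = (17, 17)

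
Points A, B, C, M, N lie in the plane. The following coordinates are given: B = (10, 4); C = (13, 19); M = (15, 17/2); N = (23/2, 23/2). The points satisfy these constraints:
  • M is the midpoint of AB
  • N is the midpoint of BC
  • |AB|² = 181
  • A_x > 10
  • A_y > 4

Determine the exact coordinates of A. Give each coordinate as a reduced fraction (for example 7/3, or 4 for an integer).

1. A_x = 20  [A = 2·M−B = 2·(15, 17/2)−(10, 4)]
2. A_y = 13  [A = 2·M−B = 2·(15, 17/2)−(10, 4)]
   so A = (20, 13)

A = (20, 13)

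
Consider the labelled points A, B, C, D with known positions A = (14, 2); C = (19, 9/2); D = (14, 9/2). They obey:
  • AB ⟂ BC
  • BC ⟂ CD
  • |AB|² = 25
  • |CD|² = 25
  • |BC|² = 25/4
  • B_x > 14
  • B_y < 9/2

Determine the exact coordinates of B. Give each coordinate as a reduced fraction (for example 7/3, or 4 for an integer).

B = (19, 2)

1. B_x = 19  [[BC ⟂ CD ⇒ 5x-95=0] ∩ [|B−(14, 2)|²=25]]
2. B_y = 2  [[BC ⟂ CD ⇒ 5x-95=0] ∩ [|B−(14, 2)|²=25]]
   so B = (19, 2)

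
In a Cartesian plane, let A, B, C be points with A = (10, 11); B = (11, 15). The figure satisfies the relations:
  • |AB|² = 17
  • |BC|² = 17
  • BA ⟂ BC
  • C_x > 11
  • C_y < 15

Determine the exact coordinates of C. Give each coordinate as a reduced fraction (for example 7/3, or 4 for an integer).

1. C_x = 15  [[BA ⟂ BC ⇒ -1x-4y+71=0] ∩ [|C−(11, 15)|²=17]]
2. C_y = 14  [[BA ⟂ BC ⇒ -1x-4y+71=0] ∩ [|C−(11, 15)|²=17]]
   so C = (15, 14)

C = (15, 14)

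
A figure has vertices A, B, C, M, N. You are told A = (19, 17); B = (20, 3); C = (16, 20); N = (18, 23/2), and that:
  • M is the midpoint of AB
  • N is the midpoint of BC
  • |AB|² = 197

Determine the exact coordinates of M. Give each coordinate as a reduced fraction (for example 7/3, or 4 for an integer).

1. M_x = 39/2  [2·M = A+B = (19, 17)+(20, 3)]
2. M_y = 10  [2·M = A+B = (19, 17)+(20, 3)]
   so M = (39/2, 10)

M = (39/2, 10)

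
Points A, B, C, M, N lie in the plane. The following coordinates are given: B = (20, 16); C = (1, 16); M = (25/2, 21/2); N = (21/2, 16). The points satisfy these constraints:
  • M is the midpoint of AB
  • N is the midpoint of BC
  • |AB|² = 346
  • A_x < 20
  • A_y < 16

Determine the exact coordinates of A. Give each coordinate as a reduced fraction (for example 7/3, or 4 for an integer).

1. A_x = 5  [A = 2·M−B = 2·(25/2, 21/2)−(20, 16)]
2. A_y = 5  [A = 2·M−B = 2·(25/2, 21/2)−(20, 16)]
   so A = (5, 5)

A = (5, 5)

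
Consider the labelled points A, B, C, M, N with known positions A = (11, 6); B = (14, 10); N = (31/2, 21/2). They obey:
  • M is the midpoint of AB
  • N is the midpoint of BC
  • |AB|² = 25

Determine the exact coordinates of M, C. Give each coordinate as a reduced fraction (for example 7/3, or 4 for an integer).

M = (25/2, 8)
C = (17, 11)

1. M_x = 25/2  [2·M = A+B = (11, 6)+(14, 10)]
2. M_y = 8  [2·M = A+B = (11, 6)+(14, 10)]
   so M = (25/2, 8)
3. C_x = 17  [C = 2·N−B = 2·(31/2, 21/2)−(14, 10)]
4. C_y = 11  [C = 2·N−B = 2·(31/2, 21/2)−(14, 10)]
   so C = (17, 11)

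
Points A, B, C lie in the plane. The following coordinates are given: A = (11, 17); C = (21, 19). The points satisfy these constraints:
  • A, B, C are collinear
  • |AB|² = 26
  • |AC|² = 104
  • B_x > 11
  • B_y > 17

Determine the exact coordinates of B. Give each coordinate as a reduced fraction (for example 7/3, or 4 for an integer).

B = (16, 18)

1. B_x = 16  [[A, B, C are collinear ⇒ 2x-10y+148=0] ∩ [|B−(11, 17)|²=26]]
2. B_y = 18  [[A, B, C are collinear ⇒ 2x-10y+148=0] ∩ [|B−(11, 17)|²=26]]
   so B = (16, 18)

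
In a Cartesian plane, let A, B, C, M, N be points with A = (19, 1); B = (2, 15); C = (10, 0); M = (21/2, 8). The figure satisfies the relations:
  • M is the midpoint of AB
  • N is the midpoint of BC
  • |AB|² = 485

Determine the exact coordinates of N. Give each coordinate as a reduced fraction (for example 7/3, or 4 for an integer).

1. N_x = 6  [2·N = B+C = (2, 15)+(10, 0)]
2. N_y = 15/2  [2·N = B+C = (2, 15)+(10, 0)]
   so N = (6, 15/2)

N = (6, 15/2)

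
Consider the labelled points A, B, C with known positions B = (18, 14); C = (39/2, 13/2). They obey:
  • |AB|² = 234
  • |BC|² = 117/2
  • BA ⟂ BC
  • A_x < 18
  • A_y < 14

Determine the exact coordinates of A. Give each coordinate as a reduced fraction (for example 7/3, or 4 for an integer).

A = (3, 11)

1. A_x = 3  [[BA ⟂ BC ⇒ 3/2x-15/2y+78=0] ∩ [|A−(18, 14)|²=234]]
2. A_y = 11  [[BA ⟂ BC ⇒ 3/2x-15/2y+78=0] ∩ [|A−(18, 14)|²=234]]
   so A = (3, 11)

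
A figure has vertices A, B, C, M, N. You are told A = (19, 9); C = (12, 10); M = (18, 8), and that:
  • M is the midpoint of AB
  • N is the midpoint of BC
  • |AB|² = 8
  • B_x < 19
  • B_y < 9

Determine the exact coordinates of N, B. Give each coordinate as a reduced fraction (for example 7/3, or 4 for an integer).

N = (29/2, 17/2)
B = (17, 7)

1. B_x = 17  [B = 2·M−A = 2·(18, 8)−(19, 9)]
2. B_y = 7  [B = 2·M−A = 2·(18, 8)−(19, 9)]
   so B = (17, 7)
3. N_x = 29/2  [2·N = B+C = (17, 7)+(12, 10)]
4. N_y = 17/2  [2·N = B+C = (17, 7)+(12, 10)]
   so N = (29/2, 17/2)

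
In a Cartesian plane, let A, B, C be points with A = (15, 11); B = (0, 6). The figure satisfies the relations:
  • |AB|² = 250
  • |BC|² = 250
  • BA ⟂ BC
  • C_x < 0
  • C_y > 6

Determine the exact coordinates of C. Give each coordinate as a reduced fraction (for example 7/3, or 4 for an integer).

C = (-5, 21)

1. C_x = -5  [[BA ⟂ BC ⇒ 15x+5y-30=0] ∩ [|C−(0, 6)|²=250]]
2. C_y = 21  [[BA ⟂ BC ⇒ 15x+5y-30=0] ∩ [|C−(0, 6)|²=250]]
   so C = (-5, 21)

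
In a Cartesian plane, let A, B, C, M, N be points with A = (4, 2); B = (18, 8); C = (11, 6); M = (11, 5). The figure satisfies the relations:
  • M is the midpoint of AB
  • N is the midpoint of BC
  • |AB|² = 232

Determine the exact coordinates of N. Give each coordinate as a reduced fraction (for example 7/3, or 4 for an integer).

N = (29/2, 7)

1. N_x = 29/2  [2·N = B+C = (18, 8)+(11, 6)]
2. N_y = 7  [2·N = B+C = (18, 8)+(11, 6)]
   so N = (29/2, 7)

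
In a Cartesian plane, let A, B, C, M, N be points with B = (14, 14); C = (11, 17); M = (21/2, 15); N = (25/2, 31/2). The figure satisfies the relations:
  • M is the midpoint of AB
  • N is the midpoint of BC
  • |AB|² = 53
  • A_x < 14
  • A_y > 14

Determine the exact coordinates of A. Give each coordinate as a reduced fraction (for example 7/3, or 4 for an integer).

A = (7, 16)

1. A_x = 7  [A = 2·M−B = 2·(21/2, 15)−(14, 14)]
2. A_y = 16  [A = 2·M−B = 2·(21/2, 15)−(14, 14)]
   so A = (7, 16)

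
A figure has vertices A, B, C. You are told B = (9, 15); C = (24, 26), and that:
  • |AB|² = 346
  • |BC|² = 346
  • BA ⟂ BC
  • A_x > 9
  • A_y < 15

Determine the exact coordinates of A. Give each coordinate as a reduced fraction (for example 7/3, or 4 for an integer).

A = (20, 0)

1. A_x = 20  [[BA ⟂ BC ⇒ 15x+11y-300=0] ∩ [|A−(9, 15)|²=346]]
2. A_y = 0  [[BA ⟂ BC ⇒ 15x+11y-300=0] ∩ [|A−(9, 15)|²=346]]
   so A = (20, 0)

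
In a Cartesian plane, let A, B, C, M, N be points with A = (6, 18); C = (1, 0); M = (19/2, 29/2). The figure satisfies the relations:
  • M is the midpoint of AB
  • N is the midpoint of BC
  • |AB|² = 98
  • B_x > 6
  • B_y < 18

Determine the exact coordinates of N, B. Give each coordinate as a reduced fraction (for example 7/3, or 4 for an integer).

N = (7, 11/2)
B = (13, 11)

1. B_x = 13  [B = 2·M−A = 2·(19/2, 29/2)−(6, 18)]
2. B_y = 11  [B = 2·M−A = 2·(19/2, 29/2)−(6, 18)]
   so B = (13, 11)
3. N_x = 7  [2·N = B+C = (13, 11)+(1, 0)]
4. N_y = 11/2  [2·N = B+C = (13, 11)+(1, 0)]
   so N = (7, 11/2)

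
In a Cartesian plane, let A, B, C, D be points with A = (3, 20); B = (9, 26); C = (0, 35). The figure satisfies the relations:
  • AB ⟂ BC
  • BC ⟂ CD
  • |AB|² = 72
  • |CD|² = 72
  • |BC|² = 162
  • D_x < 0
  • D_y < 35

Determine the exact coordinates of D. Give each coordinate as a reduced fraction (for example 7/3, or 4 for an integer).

D = (-6, 29)

1. D_x = -6  [[BC ⟂ CD ⇒ -9x+9y-315=0] ∩ [|D−(0, 35)|²=72]]
2. D_y = 29  [[BC ⟂ CD ⇒ -9x+9y-315=0] ∩ [|D−(0, 35)|²=72]]
   so D = (-6, 29)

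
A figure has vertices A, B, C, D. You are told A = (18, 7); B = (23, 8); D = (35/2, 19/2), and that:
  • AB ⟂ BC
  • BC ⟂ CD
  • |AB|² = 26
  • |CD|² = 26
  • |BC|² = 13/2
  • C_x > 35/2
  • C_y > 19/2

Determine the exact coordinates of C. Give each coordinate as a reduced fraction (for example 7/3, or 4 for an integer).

1. C_x = 45/2  [[AB ⟂ BC ⇒ 5x+1y-123=0] ∩ [|C−(35/2, 19/2)|²=26]]
2. C_y = 21/2  [[AB ⟂ BC ⇒ 5x+1y-123=0] ∩ [|C−(35/2, 19/2)|²=26]]
   so C = (45/2, 21/2)

C = (45/2, 21/2)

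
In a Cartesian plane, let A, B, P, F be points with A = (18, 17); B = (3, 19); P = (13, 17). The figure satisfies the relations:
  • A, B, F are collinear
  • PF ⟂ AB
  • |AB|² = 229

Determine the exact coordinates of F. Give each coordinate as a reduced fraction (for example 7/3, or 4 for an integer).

1. F_x = 2997/229  [[A, B, F are collinear ⇒ -2x-15y+291=0] ∩ [PF ⟂ AB ⇒ -15x+2y+161=0]]
2. F_y = 4043/229  [[A, B, F are collinear ⇒ -2x-15y+291=0] ∩ [PF ⟂ AB ⇒ -15x+2y+161=0]]
   so F = (2997/229, 4043/229)

F = (2997/229, 4043/229)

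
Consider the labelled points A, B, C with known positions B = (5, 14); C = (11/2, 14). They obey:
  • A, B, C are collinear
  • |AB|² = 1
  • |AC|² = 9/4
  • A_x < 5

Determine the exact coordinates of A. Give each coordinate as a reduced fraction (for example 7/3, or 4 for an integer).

A = (4, 14)

1. A_x = 4  [[A, B, C are collinear ⇒ 1/2y-7=0] ∩ [|A−(5, 14)|²=1]]
2. A_y = 14  [[A, B, C are collinear ⇒ 1/2y-7=0] ∩ [|A−(5, 14)|²=1]]
   so A = (4, 14)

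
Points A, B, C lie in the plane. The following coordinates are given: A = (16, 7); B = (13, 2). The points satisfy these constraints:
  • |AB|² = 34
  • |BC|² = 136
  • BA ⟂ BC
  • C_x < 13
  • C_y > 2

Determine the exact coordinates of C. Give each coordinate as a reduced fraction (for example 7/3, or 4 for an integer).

C = (3, 8)

1. C_x = 3  [[BA ⟂ BC ⇒ 3x+5y-49=0] ∩ [|C−(13, 2)|²=136]]
2. C_y = 8  [[BA ⟂ BC ⇒ 3x+5y-49=0] ∩ [|C−(13, 2)|²=136]]
   so C = (3, 8)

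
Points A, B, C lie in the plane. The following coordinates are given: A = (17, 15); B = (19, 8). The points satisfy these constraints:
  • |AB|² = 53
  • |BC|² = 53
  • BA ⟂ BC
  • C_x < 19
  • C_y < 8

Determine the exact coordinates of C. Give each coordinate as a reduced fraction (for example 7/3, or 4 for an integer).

C = (12, 6)

1. C_x = 12  [[BA ⟂ BC ⇒ -2x+7y-18=0] ∩ [|C−(19, 8)|²=53]]
2. C_y = 6  [[BA ⟂ BC ⇒ -2x+7y-18=0] ∩ [|C−(19, 8)|²=53]]
   so C = (12, 6)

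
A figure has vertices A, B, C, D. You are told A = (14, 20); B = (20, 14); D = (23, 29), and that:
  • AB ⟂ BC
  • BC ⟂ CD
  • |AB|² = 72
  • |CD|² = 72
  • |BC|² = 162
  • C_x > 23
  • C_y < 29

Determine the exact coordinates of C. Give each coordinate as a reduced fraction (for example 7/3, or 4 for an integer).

C = (29, 23)

1. C_x = 29  [[AB ⟂ BC ⇒ 6x-6y-36=0] ∩ [|C−(23, 29)|²=72]]
2. C_y = 23  [[AB ⟂ BC ⇒ 6x-6y-36=0] ∩ [|C−(23, 29)|²=72]]
   so C = (29, 23)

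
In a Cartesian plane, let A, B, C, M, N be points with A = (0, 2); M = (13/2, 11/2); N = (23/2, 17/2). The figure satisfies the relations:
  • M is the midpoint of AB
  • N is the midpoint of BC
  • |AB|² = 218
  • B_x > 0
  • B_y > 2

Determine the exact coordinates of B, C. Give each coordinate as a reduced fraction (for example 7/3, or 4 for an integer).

B = (13, 9)
C = (10, 8)

1. B_x = 13  [B = 2·M−A = 2·(13/2, 11/2)−(0, 2)]
2. B_y = 9  [B = 2·M−A = 2·(13/2, 11/2)−(0, 2)]
   so B = (13, 9)
3. C_x = 10  [C = 2·N−B = 2·(23/2, 17/2)−(13, 9)]
4. C_y = 8  [C = 2·N−B = 2·(23/2, 17/2)−(13, 9)]
   so C = (10, 8)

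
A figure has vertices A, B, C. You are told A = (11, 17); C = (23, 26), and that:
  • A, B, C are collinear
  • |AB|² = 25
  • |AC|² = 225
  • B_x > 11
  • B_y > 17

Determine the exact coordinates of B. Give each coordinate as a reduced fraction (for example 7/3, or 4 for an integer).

B = (15, 20)

1. B_x = 15  [[A, B, C are collinear ⇒ 9x-12y+105=0] ∩ [|B−(11, 17)|²=25]]
2. B_y = 20  [[A, B, C are collinear ⇒ 9x-12y+105=0] ∩ [|B−(11, 17)|²=25]]
   so B = (15, 20)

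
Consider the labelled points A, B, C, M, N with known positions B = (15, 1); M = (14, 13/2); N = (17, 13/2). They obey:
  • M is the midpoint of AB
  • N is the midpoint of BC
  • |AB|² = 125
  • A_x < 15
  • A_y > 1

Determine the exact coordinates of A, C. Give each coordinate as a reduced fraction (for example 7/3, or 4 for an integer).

1. A_x = 13  [A = 2·M−B = 2·(14, 13/2)−(15, 1)]
2. A_y = 12  [A = 2·M−B = 2·(14, 13/2)−(15, 1)]
   so A = (13, 12)
3. C_x = 19  [C = 2·N−B = 2·(17, 13/2)−(15, 1)]
4. C_y = 12  [C = 2·N−B = 2·(17, 13/2)−(15, 1)]
   so C = (19, 12)

A = (13, 12)
C = (19, 12)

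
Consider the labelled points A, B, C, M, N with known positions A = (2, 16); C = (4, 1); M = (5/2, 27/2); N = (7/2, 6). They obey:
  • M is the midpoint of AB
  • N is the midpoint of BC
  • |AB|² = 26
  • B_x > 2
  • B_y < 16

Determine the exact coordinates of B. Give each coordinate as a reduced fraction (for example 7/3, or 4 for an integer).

B = (3, 11)

1. B_x = 3  [B = 2·M−A = 2·(5/2, 27/2)−(2, 16)]
2. B_y = 11  [B = 2·M−A = 2·(5/2, 27/2)−(2, 16)]
   so B = (3, 11)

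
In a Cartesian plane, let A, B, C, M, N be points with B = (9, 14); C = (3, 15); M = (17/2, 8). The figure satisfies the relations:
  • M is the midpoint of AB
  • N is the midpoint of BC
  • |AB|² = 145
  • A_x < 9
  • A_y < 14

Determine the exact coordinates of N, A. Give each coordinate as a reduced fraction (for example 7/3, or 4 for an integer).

1. A_x = 8  [A = 2·M−B = 2·(17/2, 8)−(9, 14)]
2. A_y = 2  [A = 2·M−B = 2·(17/2, 8)−(9, 14)]
   so A = (8, 2)
3. N_x = 6  [2·N = B+C = (9, 14)+(3, 15)]
4. N_y = 29/2  [2·N = B+C = (9, 14)+(3, 15)]
   so N = (6, 29/2)

N = (6, 29/2)
A = (8, 2)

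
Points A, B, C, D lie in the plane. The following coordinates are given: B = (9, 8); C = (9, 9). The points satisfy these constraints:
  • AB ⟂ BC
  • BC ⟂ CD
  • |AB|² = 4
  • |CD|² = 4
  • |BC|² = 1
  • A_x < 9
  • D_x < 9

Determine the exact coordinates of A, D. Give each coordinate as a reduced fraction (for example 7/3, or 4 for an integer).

A = (7, 8)
D = (7, 9)

1. A_x = 7  [[AB ⟂ BC ⇒ -1y+8=0] ∩ [|A−(9, 8)|²=4]]
2. A_y = 8  [[AB ⟂ BC ⇒ -1y+8=0] ∩ [|A−(9, 8)|²=4]]
   so A = (7, 8)
3. D_x = 7  [[BC ⟂ CD ⇒ 1y-9=0] ∩ [|D−(9, 9)|²=4]]
4. D_y = 9  [[BC ⟂ CD ⇒ 1y-9=0] ∩ [|D−(9, 9)|²=4]]
   so D = (7, 9)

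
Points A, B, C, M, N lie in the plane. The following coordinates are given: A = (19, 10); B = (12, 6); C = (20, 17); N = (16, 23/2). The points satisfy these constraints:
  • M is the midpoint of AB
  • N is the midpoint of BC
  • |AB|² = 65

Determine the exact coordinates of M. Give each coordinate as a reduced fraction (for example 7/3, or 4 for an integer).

M = (31/2, 8)

1. M_x = 31/2  [2·M = A+B = (19, 10)+(12, 6)]
2. M_y = 8  [2·M = A+B = (19, 10)+(12, 6)]
   so M = (31/2, 8)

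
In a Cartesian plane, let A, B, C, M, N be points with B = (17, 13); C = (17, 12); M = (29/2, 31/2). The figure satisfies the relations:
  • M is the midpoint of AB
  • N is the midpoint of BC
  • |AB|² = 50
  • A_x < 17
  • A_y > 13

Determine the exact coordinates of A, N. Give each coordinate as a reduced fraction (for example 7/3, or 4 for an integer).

1. A_x = 12  [A = 2·M−B = 2·(29/2, 31/2)−(17, 13)]
2. A_y = 18  [A = 2·M−B = 2·(29/2, 31/2)−(17, 13)]
   so A = (12, 18)
3. N_x = 17  [2·N = B+C = (17, 13)+(17, 12)]
4. N_y = 25/2  [2·N = B+C = (17, 13)+(17, 12)]
   so N = (17, 25/2)

A = (12, 18)
N = (17, 25/2)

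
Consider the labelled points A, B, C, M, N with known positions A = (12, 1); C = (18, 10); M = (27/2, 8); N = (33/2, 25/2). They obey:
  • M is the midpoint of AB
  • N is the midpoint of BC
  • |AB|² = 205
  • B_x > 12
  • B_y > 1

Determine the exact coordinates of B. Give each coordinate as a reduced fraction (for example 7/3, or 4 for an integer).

B = (15, 15)

1. B_x = 15  [B = 2·M−A = 2·(27/2, 8)−(12, 1)]
2. B_y = 15  [B = 2·M−A = 2·(27/2, 8)−(12, 1)]
   so B = (15, 15)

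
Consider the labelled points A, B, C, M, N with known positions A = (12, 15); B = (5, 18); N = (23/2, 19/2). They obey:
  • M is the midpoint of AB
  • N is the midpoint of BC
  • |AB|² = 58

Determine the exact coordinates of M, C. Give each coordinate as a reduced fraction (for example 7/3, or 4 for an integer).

M = (17/2, 33/2)
C = (18, 1)

1. M_x = 17/2  [2·M = A+B = (12, 15)+(5, 18)]
2. M_y = 33/2  [2·M = A+B = (12, 15)+(5, 18)]
   so M = (17/2, 33/2)
3. C_x = 18  [C = 2·N−B = 2·(23/2, 19/2)−(5, 18)]
4. C_y = 1  [C = 2·N−B = 2·(23/2, 19/2)−(5, 18)]
   so C = (18, 1)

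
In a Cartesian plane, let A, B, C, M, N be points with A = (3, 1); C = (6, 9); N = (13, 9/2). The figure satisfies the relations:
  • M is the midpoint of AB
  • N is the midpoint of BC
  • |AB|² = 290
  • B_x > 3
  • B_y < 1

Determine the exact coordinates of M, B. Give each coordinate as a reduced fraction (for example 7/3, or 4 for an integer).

M = (23/2, 1/2)
B = (20, 0)

1. B_x = 20  [B = 2·N−C = 2·(13, 9/2)−(6, 9)]
2. B_y = 0  [B = 2·N−C = 2·(13, 9/2)−(6, 9)]
   so B = (20, 0)
3. M_x = 23/2  [2·M = A+B = (3, 1)+(20, 0)]
4. M_y = 1/2  [2·M = A+B = (3, 1)+(20, 0)]
   so M = (23/2, 1/2)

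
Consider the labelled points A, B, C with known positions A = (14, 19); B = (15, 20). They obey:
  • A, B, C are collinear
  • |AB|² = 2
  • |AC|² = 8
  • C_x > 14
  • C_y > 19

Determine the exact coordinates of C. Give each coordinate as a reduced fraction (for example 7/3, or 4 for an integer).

C = (16, 21)

1. C_x = 16  [[A, B, C are collinear ⇒ -1x+1y-5=0] ∩ [|C−(14, 19)|²=8]]
2. C_y = 21  [[A, B, C are collinear ⇒ -1x+1y-5=0] ∩ [|C−(14, 19)|²=8]]
   so C = (16, 21)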